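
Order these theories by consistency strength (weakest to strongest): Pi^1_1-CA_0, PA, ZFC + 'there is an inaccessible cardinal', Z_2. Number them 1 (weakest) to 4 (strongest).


Ordering by consistency strength:
1. PA
2. Pi^1_1-CA_0
3. Z_2
4. ZFC + 'there is an inaccessible cardinal'


Pi^1_1-CA_0=2, PA=1, ZFC + 'there is an inaccessible cardinal'=4, Z_2=3


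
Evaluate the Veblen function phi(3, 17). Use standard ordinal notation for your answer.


phi(3, 17):
phi(3, beta) = eta_beta (the beta-th eta number, fixed point of zeta).
phi(3, 17) = eta_17

eta_17


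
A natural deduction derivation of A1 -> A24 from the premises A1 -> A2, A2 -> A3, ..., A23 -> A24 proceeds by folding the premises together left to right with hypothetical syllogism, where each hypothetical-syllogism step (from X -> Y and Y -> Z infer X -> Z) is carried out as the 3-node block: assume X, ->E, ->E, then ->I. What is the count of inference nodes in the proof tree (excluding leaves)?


There are 23 premises in the chain. The first HS step combines premises 1 and 2; each further premise needs one more HS step.
So 23 premises require 23 - 1 = 22 hypothetical-syllogism steps.
Each HS step uses 3 inference nodes (->E, ->E, ->I).
22 * 3 = 66 total inference nodes.

66


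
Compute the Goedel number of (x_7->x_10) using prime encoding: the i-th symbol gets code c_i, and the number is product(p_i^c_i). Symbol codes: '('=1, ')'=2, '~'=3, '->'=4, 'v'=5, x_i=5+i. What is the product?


Formula: (x_7->x_10)
Symbol codes: [1, 12, 4, 15, 2]
Primes: [2, 3, 5, 7, 11]
p_1^1 = 2^1 = 2
p_2^12 = 3^12 = 531441
p_3^4 = 5^4 = 625
p_4^15 = 7^15 = 4747561509943
p_5^2 = 11^2 = 121
Product = 381611136506349701778750

381611136506349701778750


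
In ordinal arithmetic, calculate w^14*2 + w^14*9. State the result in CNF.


Ordinal addition w^14*2 + w^14*9:
Both terms have the same exponent 14.
w^e*c + w^e*d = w^e*(c+d).
Result = w^14*(2+9) = w^14*11

w^14*11


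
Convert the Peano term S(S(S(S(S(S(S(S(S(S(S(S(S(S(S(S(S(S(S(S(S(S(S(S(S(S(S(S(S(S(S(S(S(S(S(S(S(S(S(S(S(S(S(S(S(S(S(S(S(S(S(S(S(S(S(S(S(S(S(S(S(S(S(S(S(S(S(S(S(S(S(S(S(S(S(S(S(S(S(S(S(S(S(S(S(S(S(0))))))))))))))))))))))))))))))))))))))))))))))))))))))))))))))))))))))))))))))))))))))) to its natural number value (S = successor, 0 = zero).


Counting successors applied to 0:
87 applications of S to 0 = 87

87


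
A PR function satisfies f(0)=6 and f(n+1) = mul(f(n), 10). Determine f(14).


f(0) = 6
f(1) = mul(f(0), 10) = mul(6, 10) = 60
f(2) = mul(f(1), 10) = mul(60, 10) = 600
f(3) = mul(f(2), 10) = mul(600, 10) = 6000
f(4) = mul(f(3), 10) = mul(6000, 10) = 60000
f(5) = mul(f(4), 10) = mul(60000, 10) = 600000
f(6) = mul(f(5), 10) = mul(600000, 10) = 6000000
f(7) = mul(f(6), 10) = mul(6000000, 10) = 60000000
f(8) = mul(f(7), 10) = mul(60000000, 10) = 600000000
f(9) = mul(f(8), 10) = mul(600000000, 10) = 6000000000
f(10) = mul(f(9), 10) = mul(6000000000, 10) = 60000000000
f(11) = mul(f(10), 10) = mul(60000000000, 10) = 600000000000
f(12) = mul(f(11), 10) = mul(600000000000, 10) = 6000000000000
f(13) = mul(f(12), 10) = mul(6000000000000, 10) = 60000000000000
f(14) = mul(f(13), 10) = mul(60000000000000, 10) = 600000000000000


600000000000000


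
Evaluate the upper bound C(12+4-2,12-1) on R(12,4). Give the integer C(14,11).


R(12,4) <= C(12+4-2, 12-1) = C(14, 11)
C(14, 11) = 14! / (11! * 3!)
= 364

364


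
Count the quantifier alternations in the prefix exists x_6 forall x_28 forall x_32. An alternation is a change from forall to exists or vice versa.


Walk the prefix and count type changes:
  position 1: exists -> forall <-- alternation
  position 2: forall -> forall
Total alternations = 1

1


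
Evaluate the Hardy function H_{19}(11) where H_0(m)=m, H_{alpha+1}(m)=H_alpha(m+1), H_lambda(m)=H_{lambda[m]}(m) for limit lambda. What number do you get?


H_19(11):
For finite ordinals k, H_k(n) = n + k (each successor step adds 1).
H_19(11) = 11 + 19 = 30

30


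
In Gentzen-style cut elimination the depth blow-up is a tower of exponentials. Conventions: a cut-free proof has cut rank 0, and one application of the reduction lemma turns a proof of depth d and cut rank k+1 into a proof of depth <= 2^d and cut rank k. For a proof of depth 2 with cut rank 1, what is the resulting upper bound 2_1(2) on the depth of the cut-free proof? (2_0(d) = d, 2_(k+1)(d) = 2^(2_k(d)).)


Each rank reduction sends depth d to at most 2^d; cut rank r needs r reductions.
2_0(2) = 2
2_1(2) = 2^2 = 4
Cut-free depth bound = 4

4


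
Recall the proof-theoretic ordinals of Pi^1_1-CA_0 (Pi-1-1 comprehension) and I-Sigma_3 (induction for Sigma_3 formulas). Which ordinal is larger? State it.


Proof-theoretic ordinal of Pi^1_1-CA_0 (Pi-1-1 comprehension): psi_0(Omega_omega)
Proof-theoretic ordinal of I-Sigma_3 (induction for Sigma_3 formulas): omega^(omega^(omega^omega))
Comparing: omega^(omega^(omega^omega)) < psi_0(Omega_omega).
The larger ordinal is psi_0(Omega_omega) (from Pi^1_1-CA_0 (Pi-1-1 comprehension)).

psi_0(Omega_omega)


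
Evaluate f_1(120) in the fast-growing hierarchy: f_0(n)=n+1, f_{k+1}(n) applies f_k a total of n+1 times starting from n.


f_1(120) = f_0^121(120)
f_0 adds 1 each time, applied 121 times.
f_1(120) = 120 + 121 = 241

241


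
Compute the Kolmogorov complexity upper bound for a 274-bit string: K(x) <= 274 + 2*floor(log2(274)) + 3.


floor(log2(274)) = 8
2 * 8 = 16
K(x) <= 274 + 16 + 3 = 293

293


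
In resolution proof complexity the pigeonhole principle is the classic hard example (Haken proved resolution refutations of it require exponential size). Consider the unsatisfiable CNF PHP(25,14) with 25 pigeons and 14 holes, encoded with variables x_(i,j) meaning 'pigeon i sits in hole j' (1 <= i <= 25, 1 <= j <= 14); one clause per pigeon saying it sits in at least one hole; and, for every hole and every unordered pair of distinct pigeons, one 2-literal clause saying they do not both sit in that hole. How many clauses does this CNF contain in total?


PHP(25,14): 25 pigeons, 14 holes, 25*14 = 350 variables.
- pigeon clauses: one per pigeon -> 25 clauses
- hole clauses: 14 holes * C(25,2) = 14 * 300 -> 4200 clauses
Total clauses = 25 + 4200 = 4225

4225


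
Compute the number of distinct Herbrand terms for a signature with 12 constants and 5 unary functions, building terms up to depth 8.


Herbrand terms by depth:
Depth 0: 12 constants
Depth 1: 60 new terms (running total: 72)
Depth 2: 300 new terms (running total: 372)
Depth 3: 1500 new terms (running total: 1872)
Depth 4: 7500 new terms (running total: 9372)
Depth 5: 37500 new terms (running total: 46872)
Depth 6: 187500 new terms (running total: 234372)
Depth 7: 937500 new terms (running total: 1171872)
Depth 8: 4687500 new terms (running total: 5859372)
Total distinct ground terms = 5859372

5859372


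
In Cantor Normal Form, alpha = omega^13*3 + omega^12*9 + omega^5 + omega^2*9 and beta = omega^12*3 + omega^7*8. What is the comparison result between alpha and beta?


Compare term by term from highest exponent:
alpha = omega^13*3 + omega^12*9 + omega^5 + omega^2*9
beta = omega^12*3 + omega^7*8
Term 1: alpha has omega^13*3, beta has omega^12*3
Term 2: alpha has omega^12*9, beta has omega^7*8
Term 3: alpha has omega^5*1, beta has omega^0*0
Term 4: alpha has omega^2*9, beta has omega^0*0
Result: alpha > beta

alpha > beta


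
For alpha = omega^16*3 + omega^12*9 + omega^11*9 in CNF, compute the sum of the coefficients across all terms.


CNF: omega^16*3 + omega^12*9 + omega^11*9
Coefficients: 3 + 9 + 9 = 21

21


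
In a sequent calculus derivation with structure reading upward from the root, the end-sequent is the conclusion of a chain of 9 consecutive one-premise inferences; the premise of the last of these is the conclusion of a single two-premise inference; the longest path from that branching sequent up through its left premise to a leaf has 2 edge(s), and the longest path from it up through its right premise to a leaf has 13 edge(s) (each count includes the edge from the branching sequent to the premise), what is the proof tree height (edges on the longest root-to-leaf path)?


Longest path through the left premise: 2 edges (measured from the branching sequent)
Longest path through the right premise: 13 edges
Height of the subtree rooted at the branching sequent: max(2, 13) = 13
The branching sequent sits 9 edges above the root (the chain of one-premise inferences), so height = 13 + 9 = 22

22


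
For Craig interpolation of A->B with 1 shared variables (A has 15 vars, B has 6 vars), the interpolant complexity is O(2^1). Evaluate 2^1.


Shared atoms = 1
Craig interpolant size bound = 2^1
= 2

2


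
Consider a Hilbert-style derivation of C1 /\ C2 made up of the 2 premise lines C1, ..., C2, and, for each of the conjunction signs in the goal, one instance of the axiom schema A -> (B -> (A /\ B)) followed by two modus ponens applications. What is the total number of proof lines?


Conjoining 2 premises:
- 2 premise lines
- the goal has 1 conjunction signs; each costs 1 axiom instance + 2 MP = 3 lines: 3 * 1 = 3
Total = 2 + 3 = 5 lines.

5


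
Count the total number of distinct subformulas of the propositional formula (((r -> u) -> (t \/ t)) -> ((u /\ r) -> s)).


Formula: (((r -> u) -> (t \/ t)) -> ((u /\ r) -> s))
Subformulas found:
  1. u
  2. s
  3. r
  4. t
  5. (t \/ t)
  6. (r -> u)
  7. (u /\ r)
  8. ((u /\ r) -> s)
  9. ((r -> u) -> (t \/ t))
  10. (((r -> u) -> (t \/ t)) -> ((u /\ r) -> s))
Total distinct subformulas = 10

10


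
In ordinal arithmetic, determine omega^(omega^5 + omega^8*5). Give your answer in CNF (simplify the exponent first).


omega^(omega^5 + omega^8*5):
In ordinal addition a term is absorbed by a following term of strictly larger exponent: 5 < 8, so omega^5 + omega^8*5 = omega^8*5.
omega raised to a CNF ordinal is a single CNF term: Result = omega^(omega^8*5)

omega^(omega^8*5)


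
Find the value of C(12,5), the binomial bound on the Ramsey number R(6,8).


R(6,8) <= C(6+8-2, 6-1) = C(12, 5)
C(12, 5) = 12! / (5! * 7!)
= 792

792


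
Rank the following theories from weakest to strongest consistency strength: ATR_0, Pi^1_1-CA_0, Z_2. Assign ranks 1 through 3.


Ordering by consistency strength:
1. ATR_0
2. Pi^1_1-CA_0
3. Z_2


ATR_0=1, Pi^1_1-CA_0=2, Z_2=3


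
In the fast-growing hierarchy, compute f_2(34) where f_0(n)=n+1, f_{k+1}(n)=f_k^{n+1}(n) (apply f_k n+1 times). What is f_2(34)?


f_2(34) = f_1^35(34)
f_1(m) = 2m + 1.
Iterating: f_1^k(n) = 2^k*(n+1) - 1.
f_2(34) = 2^35*(34+1) - 1 = 34359738368*35 - 1 = 1202590842879

1202590842879


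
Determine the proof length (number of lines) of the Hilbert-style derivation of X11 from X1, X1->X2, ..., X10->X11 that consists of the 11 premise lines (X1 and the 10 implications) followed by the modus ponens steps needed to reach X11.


We have 11 premise lines: X1 and 10 implications.
Each implication is detached once by MP, giving 10 MP lines.
11 premise lines + 10 MP lines = 21 total lines.

21


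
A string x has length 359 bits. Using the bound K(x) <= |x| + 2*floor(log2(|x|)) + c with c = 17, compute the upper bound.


floor(log2(359)) = 8
2 * 8 = 16
K(x) <= 359 + 16 + 17 = 392

392


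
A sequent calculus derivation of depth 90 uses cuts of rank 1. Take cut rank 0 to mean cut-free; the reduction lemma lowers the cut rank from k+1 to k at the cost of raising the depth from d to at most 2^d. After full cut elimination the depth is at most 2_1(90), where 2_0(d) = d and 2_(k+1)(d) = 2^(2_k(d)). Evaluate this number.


Each rank reduction sends depth d to at most 2^d; cut rank r needs r reductions.
2_0(90) = 90
2_1(90) = 2^90 = 1237940039285380274899124224
Cut-free depth bound = 1237940039285380274899124224

1237940039285380274899124224


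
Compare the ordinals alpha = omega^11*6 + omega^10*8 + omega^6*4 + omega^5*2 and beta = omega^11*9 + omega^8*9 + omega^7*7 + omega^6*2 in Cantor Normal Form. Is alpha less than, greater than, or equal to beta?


Compare term by term from highest exponent:
alpha = omega^11*6 + omega^10*8 + omega^6*4 + omega^5*2
beta = omega^11*9 + omega^8*9 + omega^7*7 + omega^6*2
Term 1: alpha has omega^11*6, beta has omega^11*9
Term 2: alpha has omega^10*8, beta has omega^8*9
Term 3: alpha has omega^6*4, beta has omega^7*7
Term 4: alpha has omega^5*2, beta has omega^6*2
Result: alpha < beta

alpha < beta


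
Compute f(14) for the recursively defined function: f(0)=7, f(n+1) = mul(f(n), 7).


f(0) = 7
f(1) = mul(f(0), 7) = mul(7, 7) = 49
f(2) = mul(f(1), 7) = mul(49, 7) = 343
f(3) = mul(f(2), 7) = mul(343, 7) = 2401
f(4) = mul(f(3), 7) = mul(2401, 7) = 16807
f(5) = mul(f(4), 7) = mul(16807, 7) = 117649
f(6) = mul(f(5), 7) = mul(117649, 7) = 823543
f(7) = mul(f(6), 7) = mul(823543, 7) = 5764801
f(8) = mul(f(7), 7) = mul(5764801, 7) = 40353607
f(9) = mul(f(8), 7) = mul(40353607, 7) = 282475249
f(10) = mul(f(9), 7) = mul(282475249, 7) = 1977326743
f(11) = mul(f(10), 7) = mul(1977326743, 7) = 13841287201
f(12) = mul(f(11), 7) = mul(13841287201, 7) = 96889010407
f(13) = mul(f(12), 7) = mul(96889010407, 7) = 678223072849
f(14) = mul(f(13), 7) = mul(678223072849, 7) = 4747561509943


4747561509943


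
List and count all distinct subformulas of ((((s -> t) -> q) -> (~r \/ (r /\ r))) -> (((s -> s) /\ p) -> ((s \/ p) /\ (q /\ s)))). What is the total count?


Formula: ((((s -> t) -> q) -> (~r \/ (r /\ r))) -> (((s -> s) /\ p) -> ((s \/ p) /\ (q /\ s))))
Subformulas found:
  1. r
  2. q
  3. s
  4. t
  5. p
  6. ~r
  7. (r /\ r)
  8. (s -> t)
  9. (s \/ p)
  10. (q /\ s)
  11. (s -> s)
  12. ((s -> t) -> q)
  13. ((s -> s) /\ p)
  14. (~r \/ (r /\ r))
  15. ((s \/ p) /\ (q /\ s))
  16. (((s -> t) -> q) -> (~r \/ (r /\ r)))
  17. (((s -> s) /\ p) -> ((s \/ p) /\ (q /\ s)))
  18. ((((s -> t) -> q) -> (~r \/ (r /\ r))) -> (((s -> s) /\ p) -> ((s \/ p) /\ (q /\ s))))
Total distinct subformulas = 18

18


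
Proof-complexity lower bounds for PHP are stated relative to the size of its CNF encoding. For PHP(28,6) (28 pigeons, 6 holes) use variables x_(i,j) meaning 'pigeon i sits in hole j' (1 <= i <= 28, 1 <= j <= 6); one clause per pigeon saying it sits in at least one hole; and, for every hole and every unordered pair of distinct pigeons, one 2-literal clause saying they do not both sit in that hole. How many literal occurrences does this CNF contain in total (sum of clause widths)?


PHP(28,6): 28 pigeons, 6 holes, 28*6 = 168 variables.
- pigeon clauses: one per pigeon -> 28 clauses of width 6 -> 168 literals
- hole clauses: 6 holes * C(28,2) = 6 * 378 -> 2268 clauses of width 2 -> 4536 literals
Total literal occurrences = 168 + 4536 = 4704

4704


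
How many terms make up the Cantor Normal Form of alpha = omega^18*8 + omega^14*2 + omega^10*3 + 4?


CNF: omega^18*8 + omega^14*2 + omega^10*3 + 4
Count the summands separated by '+':
  term 1: omega^18*8
  term 2: omega^14*2
  term 3: omega^10*3
  term 4: 4
Total terms = 4

4


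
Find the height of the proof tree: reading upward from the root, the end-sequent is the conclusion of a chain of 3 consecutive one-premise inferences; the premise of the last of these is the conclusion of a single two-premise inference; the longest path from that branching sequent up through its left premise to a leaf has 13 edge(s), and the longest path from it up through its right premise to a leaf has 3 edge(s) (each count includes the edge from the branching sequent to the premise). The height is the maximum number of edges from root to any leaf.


Longest path through the left premise: 13 edges (measured from the branching sequent)
Longest path through the right premise: 3 edges
Height of the subtree rooted at the branching sequent: max(13, 3) = 13
The branching sequent sits 3 edges above the root (the chain of one-premise inferences), so height = 13 + 3 = 16

16


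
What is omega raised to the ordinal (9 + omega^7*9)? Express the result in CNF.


omega^(9 + omega^7*9):
In ordinal addition a term is absorbed by a following term of strictly larger exponent: 0 < 7, so 9 + omega^7*9 = omega^7*9.
omega raised to a CNF ordinal is a single CNF term: Result = omega^(omega^7*9)

omega^(omega^7*9)


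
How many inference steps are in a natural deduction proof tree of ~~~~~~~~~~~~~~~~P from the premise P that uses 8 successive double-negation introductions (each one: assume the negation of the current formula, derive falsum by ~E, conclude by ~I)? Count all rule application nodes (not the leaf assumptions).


Each double-negation introduction (from C infer ~~C) uses 2 inference nodes: one ~E (C and ~C give falsum) and one ~I (discharge ~C).
8 double negations = 8 * 2 = 16 inference nodes.

16


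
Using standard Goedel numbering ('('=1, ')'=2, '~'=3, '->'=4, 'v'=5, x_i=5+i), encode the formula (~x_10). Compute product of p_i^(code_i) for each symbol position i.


Formula: (~x_10)
Symbol codes: [1, 3, 15, 2]
Primes: [2, 3, 5, 7]
p_1^1 = 2^1 = 2
p_2^3 = 3^3 = 27
p_3^15 = 5^15 = 30517578125
p_4^2 = 7^2 = 49
Product = 80749511718750

80749511718750


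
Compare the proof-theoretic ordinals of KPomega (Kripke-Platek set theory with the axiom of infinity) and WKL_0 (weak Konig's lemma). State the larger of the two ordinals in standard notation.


Proof-theoretic ordinal of KPomega (Kripke-Platek set theory with the axiom of infinity): psi_0(epsilon_{Omega+1})
Proof-theoretic ordinal of WKL_0 (weak Konig's lemma): omega^omega
Comparing: omega^omega < psi_0(epsilon_{Omega+1}).
The larger ordinal is psi_0(epsilon_{Omega+1}) (from KPomega (Kripke-Platek set theory with the axiom of infinity)).

psi_0(epsilon_{Omega+1})


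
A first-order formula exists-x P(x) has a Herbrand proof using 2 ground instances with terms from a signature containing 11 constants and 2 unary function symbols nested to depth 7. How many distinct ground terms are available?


Herbrand terms by depth:
Depth 0: 11 constants
Depth 1: 22 new terms (running total: 33)
Depth 2: 44 new terms (running total: 77)
Depth 3: 88 new terms (running total: 165)
Depth 4: 176 new terms (running total: 341)
Depth 5: 352 new terms (running total: 693)
Depth 6: 704 new terms (running total: 1397)
Depth 7: 1408 new terms (running total: 2805)
Total distinct ground terms = 2805

2805


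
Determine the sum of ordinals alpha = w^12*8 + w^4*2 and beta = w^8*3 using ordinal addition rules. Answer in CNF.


Ordinal addition (w^12*8 + w^4*2) + w^8*3:
alpha's leading term has exponent 12 > beta's exponent 8, so it survives.
alpha's tail term has exponent 4 < beta's exponent 8, so it is absorbed by beta.
In ordinal addition, any term followed by a strictly larger-exponent term is absorbed.
Result = w^12*8 + w^8*3

w^12*8 + w^8*3


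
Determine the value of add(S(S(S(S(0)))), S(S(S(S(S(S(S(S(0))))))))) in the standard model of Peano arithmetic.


add(S^4(0), S^8(0)):
S^4(0) = 4
S^8(0) = 8
4 + 8 = 12

12


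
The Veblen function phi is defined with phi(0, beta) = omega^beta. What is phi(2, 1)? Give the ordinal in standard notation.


phi(2, 1):
phi(2, beta) = zeta_beta (the beta-th zeta number, fixed point of epsilon).
phi(2, 1) = zeta_1

zeta_1


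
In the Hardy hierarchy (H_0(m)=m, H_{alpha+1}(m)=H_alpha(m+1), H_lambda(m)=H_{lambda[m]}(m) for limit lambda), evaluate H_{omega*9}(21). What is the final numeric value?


H_{omega*9}(21):
For the Hardy hierarchy, H_{omega*k}(n) = 2^k * n.
2^9 = 512.
512 * 21 = 10752

10752


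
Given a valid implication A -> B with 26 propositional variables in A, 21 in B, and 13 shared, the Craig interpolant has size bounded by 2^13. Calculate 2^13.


Shared atoms = 13
Craig interpolant size bound = 2^13
= 8192

8192


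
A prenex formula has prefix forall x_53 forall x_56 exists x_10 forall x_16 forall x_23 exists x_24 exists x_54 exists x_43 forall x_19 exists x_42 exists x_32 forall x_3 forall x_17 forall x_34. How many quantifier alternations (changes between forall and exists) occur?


Walk the prefix and count type changes:
  position 1: forall -> forall
  position 2: forall -> exists <-- alternation
  position 3: exists -> forall <-- alternation
  position 4: forall -> forall
  position 5: forall -> exists <-- alternation
  position 6: exists -> exists
  position 7: exists -> exists
  position 8: exists -> forall <-- alternation
  position 9: forall -> exists <-- alternation
  position 10: exists -> exists
  position 11: exists -> forall <-- alternation
  position 12: forall -> forall
  position 13: forall -> forall
Total alternations = 6

6


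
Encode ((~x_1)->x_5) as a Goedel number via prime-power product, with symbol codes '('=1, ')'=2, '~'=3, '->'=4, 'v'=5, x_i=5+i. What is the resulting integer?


Formula: ((~x_1)->x_5)
Symbol codes: [1, 1, 3, 6, 2, 4, 10, 2]
Primes: [2, 3, 5, 7, 11, 13, 17, 19]
p_1^1 = 2^1 = 2
p_2^1 = 3^1 = 3
p_3^3 = 5^3 = 125
p_4^6 = 7^6 = 117649
p_5^2 = 11^2 = 121
p_6^4 = 13^4 = 28561
p_7^10 = 17^10 = 2015993900449
p_8^2 = 19^2 = 361
Product = 221924218249825326659755080750

221924218249825326659755080750


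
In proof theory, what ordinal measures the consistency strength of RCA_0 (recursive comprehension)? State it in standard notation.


The proof-theoretic ordinal of RCA_0 (recursive comprehension) is a standard result in ordinal analysis.
This ordinal is the supremum of order types of primitive recursive well-orderings
that the theory can prove to be well-ordered.
For RCA_0 (recursive comprehension), the proof-theoretic ordinal is omega^omega.

omega^omega


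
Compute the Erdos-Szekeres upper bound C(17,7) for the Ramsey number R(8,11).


R(8,11) <= C(8+11-2, 8-1) = C(17, 7)
C(17, 7) = 17! / (7! * 10!)
= 19448

19448


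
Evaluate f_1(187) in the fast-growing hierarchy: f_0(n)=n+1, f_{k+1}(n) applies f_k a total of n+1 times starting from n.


f_1(187) = f_0^188(187)
f_0 adds 1 each time, applied 188 times.
f_1(187) = 187 + 188 = 375

375


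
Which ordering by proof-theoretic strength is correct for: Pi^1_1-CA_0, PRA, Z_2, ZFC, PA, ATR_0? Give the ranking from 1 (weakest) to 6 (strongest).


Ordering by consistency strength:
1. PRA
2. PA
3. ATR_0
4. Pi^1_1-CA_0
5. Z_2
6. ZFC


Pi^1_1-CA_0=4, PRA=1, Z_2=5, ZFC=6, PA=2, ATR_0=3


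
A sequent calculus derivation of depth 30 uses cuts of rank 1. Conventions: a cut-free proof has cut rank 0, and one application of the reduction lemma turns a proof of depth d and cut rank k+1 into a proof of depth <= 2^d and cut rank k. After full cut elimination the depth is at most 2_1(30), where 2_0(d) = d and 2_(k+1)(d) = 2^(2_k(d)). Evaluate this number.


Each rank reduction sends depth d to at most 2^d; cut rank r needs r reductions.
2_0(30) = 30
2_1(30) = 2^30 = 1073741824
Cut-free depth bound = 1073741824

1073741824


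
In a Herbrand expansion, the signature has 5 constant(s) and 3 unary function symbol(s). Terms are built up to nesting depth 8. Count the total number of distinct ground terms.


Herbrand terms by depth:
Depth 0: 5 constants
Depth 1: 15 new terms (running total: 20)
Depth 2: 45 new terms (running total: 65)
Depth 3: 135 new terms (running total: 200)
Depth 4: 405 new terms (running total: 605)
Depth 5: 1215 new terms (running total: 1820)
Depth 6: 3645 new terms (running total: 5465)
Depth 7: 10935 new terms (running total: 16400)
Depth 8: 32805 new terms (running total: 49205)
Total distinct ground terms = 49205

49205


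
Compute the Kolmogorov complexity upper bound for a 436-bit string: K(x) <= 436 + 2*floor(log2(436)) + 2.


floor(log2(436)) = 8
2 * 8 = 16
K(x) <= 436 + 16 + 2 = 454

454


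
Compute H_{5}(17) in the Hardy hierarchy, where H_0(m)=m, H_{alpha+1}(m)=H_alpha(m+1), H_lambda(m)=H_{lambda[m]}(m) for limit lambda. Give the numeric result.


H_5(17):
For finite ordinals k, H_k(n) = n + k (each successor step adds 1).
H_5(17) = 17 + 5 = 22

22


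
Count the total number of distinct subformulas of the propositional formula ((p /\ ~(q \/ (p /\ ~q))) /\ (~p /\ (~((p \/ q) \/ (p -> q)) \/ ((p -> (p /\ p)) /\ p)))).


Formula: ((p /\ ~(q \/ (p /\ ~q))) /\ (~p /\ (~((p \/ q) \/ (p -> q)) \/ ((p -> (p /\ p)) /\ p))))
Subformulas found:
  1. q
  2. p
  3. ~p
  4. ~q
  5. (p \/ q)
  6. (p /\ p)
  7. (p -> q)
  8. (p /\ ~q)
  9. (p -> (p /\ p))
  10. (q \/ (p /\ ~q))
  11. ~(q \/ (p /\ ~q))
  12. ((p -> (p /\ p)) /\ p)
  13. ((p \/ q) \/ (p -> q))
  14. ~((p \/ q) \/ (p -> q))
  15. (p /\ ~(q \/ (p /\ ~q)))
  16. (~((p \/ q) \/ (p -> q)) \/ ((p -> (p /\ p)) /\ p))
  17. (~p /\ (~((p \/ q) \/ (p -> q)) \/ ((p -> (p /\ p)) /\ p)))
  18. ((p /\ ~(q \/ (p /\ ~q))) /\ (~p /\ (~((p \/ q) \/ (p -> q)) \/ ((p -> (p /\ p)) /\ p))))
Total distinct subformulas = 18

18


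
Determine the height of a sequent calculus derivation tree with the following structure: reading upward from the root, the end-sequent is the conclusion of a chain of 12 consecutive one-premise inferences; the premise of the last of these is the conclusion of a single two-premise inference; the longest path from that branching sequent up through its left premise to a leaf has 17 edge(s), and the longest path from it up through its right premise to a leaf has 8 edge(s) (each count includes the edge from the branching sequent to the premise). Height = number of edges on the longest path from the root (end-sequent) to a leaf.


Longest path through the left premise: 17 edges (measured from the branching sequent)
Longest path through the right premise: 8 edges
Height of the subtree rooted at the branching sequent: max(17, 8) = 17
The branching sequent sits 12 edges above the root (the chain of one-premise inferences), so height = 17 + 12 = 29

29


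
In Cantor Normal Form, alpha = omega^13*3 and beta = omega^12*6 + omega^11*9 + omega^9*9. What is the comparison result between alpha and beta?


Compare term by term from highest exponent:
alpha = omega^13*3
beta = omega^12*6 + omega^11*9 + omega^9*9
Term 1: alpha has omega^13*3, beta has omega^12*6
Term 2: alpha has omega^0*0, beta has omega^11*9
Term 3: alpha has omega^0*0, beta has omega^9*9
Result: alpha > beta

alpha > beta


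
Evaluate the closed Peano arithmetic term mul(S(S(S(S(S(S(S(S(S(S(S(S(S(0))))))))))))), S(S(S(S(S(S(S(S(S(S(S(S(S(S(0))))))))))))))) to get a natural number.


mul(S^13(0), S^14(0)):
S^13(0) = 13
S^14(0) = 14
13 * 14 = 182

182


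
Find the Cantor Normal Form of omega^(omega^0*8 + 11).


omega^(omega^0*8 + 11):
omega^0 = 1, so the exponent is 8 + 11 = 19 (finite ordinal addition).
Result = omega^19, already a single CNF term.

omega^19


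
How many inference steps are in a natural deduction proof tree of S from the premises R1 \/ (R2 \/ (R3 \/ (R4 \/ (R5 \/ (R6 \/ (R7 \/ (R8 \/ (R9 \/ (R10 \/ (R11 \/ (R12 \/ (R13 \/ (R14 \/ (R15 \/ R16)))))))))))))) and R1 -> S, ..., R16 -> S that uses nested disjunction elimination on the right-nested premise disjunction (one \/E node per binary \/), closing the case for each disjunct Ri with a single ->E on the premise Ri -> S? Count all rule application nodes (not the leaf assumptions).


The premise R1 \/ (R2 \/ (R3 \/ (R4 \/ (R5 \/ (R6 \/ (R7 \/ (R8 \/ (R9 \/ (R10 \/ (R11 \/ (R12 \/ (R13 \/ (R14 \/ (R15 \/ R16)))))))))))))) contains 16 disjuncts, hence 15 binary \/ connectives.
- Each binary \/ is eliminated once: 15 \/E nodes.
- Each of the 16 cases Ri derives S by one ->E with Ri -> S: 16 ->E nodes.
Total = 15 + 16 = 31

31


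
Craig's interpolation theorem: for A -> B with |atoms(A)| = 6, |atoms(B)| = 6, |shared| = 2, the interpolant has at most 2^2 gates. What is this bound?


Shared atoms = 2
Craig interpolant size bound = 2^2
= 4

4


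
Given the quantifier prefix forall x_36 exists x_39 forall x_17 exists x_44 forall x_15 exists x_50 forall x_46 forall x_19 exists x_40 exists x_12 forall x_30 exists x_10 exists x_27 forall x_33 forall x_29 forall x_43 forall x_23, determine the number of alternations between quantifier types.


Walk the prefix and count type changes:
  position 1: forall -> exists <-- alternation
  position 2: exists -> forall <-- alternation
  position 3: forall -> exists <-- alternation
  position 4: exists -> forall <-- alternation
  position 5: forall -> exists <-- alternation
  position 6: exists -> forall <-- alternation
  position 7: forall -> forall
  position 8: forall -> exists <-- alternation
  position 9: exists -> exists
  position 10: exists -> forall <-- alternation
  position 11: forall -> exists <-- alternation
  position 12: exists -> exists
  position 13: exists -> forall <-- alternation
  position 14: forall -> forall
  position 15: forall -> forall
  position 16: forall -> forall
Total alternations = 10

10


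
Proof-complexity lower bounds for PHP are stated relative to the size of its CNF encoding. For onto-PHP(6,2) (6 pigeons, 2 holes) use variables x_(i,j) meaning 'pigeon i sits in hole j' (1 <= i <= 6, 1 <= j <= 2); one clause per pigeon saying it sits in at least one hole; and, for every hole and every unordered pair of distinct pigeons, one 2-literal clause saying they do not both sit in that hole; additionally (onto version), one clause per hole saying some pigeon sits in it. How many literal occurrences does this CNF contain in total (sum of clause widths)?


onto-PHP(6,2): 6 pigeons, 2 holes, 6*2 = 12 variables.
- pigeon clauses: one per pigeon -> 6 clauses of width 2 -> 12 literals
- hole clauses: 2 holes * C(6,2) = 2 * 15 -> 30 clauses of width 2 -> 60 literals
- onto clauses: one per hole -> 2 clauses of width 6 -> 12 literals
Total literal occurrences = 12 + 60 + 12 = 84

84


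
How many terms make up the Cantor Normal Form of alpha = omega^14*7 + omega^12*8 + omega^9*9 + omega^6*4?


CNF: omega^14*7 + omega^12*8 + omega^9*9 + omega^6*4
Count the summands separated by '+':
  term 1: omega^14*7
  term 2: omega^12*8
  term 3: omega^9*9
  term 4: omega^6*4
Total terms = 4

4


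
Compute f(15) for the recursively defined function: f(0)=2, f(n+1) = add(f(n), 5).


f(0) = 2
f(1) = add(f(0), 5) = add(2, 5) = 7
f(2) = add(f(1), 5) = add(7, 5) = 12
f(3) = add(f(2), 5) = add(12, 5) = 17
f(4) = add(f(3), 5) = add(17, 5) = 22
f(5) = add(f(4), 5) = add(22, 5) = 27
f(6) = add(f(5), 5) = add(27, 5) = 32
f(7) = add(f(6), 5) = add(32, 5) = 37
f(8) = add(f(7), 5) = add(37, 5) = 42
f(9) = add(f(8), 5) = add(42, 5) = 47
f(10) = add(f(9), 5) = add(47, 5) = 52
f(11) = add(f(10), 5) = add(52, 5) = 57
f(12) = add(f(11), 5) = add(57, 5) = 62
f(13) = add(f(12), 5) = add(62, 5) = 67
f(14) = add(f(13), 5) = add(67, 5) = 72
f(15) = add(f(14), 5) = add(72, 5) = 77


77


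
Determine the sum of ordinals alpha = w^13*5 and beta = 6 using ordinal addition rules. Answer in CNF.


Ordinal addition w^13*5 + 6:
Leading exponent of alpha (13) > leading exponent of beta (0).
Since alpha's term has higher exponent than beta's leading term,
the sum is simply alpha followed by beta.
Result = w^13*5 + 6

w^13*5 + 6


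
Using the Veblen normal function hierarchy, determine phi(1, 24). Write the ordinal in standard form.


phi(1, 24):
phi(1, beta) = epsilon_beta (the beta-th epsilon number).
phi(1, 24) = epsilon_24

epsilon_24


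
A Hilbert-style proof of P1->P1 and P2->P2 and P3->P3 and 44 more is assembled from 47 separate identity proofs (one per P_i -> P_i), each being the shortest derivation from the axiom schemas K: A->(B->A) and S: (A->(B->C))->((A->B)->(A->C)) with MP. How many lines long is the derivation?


The shortest proof of A->A from K and S in the Hilbert calculus has exactly 5 lines:
(1) K instance A->((A->A)->A), (2) S instance, (3) MP on 1,2, (4) K instance A->(A->A), (5) MP on 3,4.
For 47 independent identities: 47 * 5 = 235 lines total.

235


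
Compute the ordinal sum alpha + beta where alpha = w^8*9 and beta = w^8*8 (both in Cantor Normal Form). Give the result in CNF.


Ordinal addition w^8*9 + w^8*8:
Both terms have the same exponent 8.
w^e*c + w^e*d = w^e*(c+d).
Result = w^8*(9+8) = w^8*17

w^8*17


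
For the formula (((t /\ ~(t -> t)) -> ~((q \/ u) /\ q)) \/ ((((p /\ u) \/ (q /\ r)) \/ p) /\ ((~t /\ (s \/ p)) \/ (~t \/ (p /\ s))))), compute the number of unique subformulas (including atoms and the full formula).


Formula: (((t /\ ~(t -> t)) -> ~((q \/ u) /\ q)) \/ ((((p /\ u) \/ (q /\ r)) \/ p) /\ ((~t /\ (s \/ p)) \/ (~t \/ (p /\ s)))))
Subformulas found:
  1. r
  2. q
  3. u
  4. s
  5. t
  6. p
  7. ~t
  8. (p /\ s)
  9. (t -> t)
  10. (p /\ u)
  11. (q /\ r)
  12. (q \/ u)
  13. (s \/ p)
  14. ~(t -> t)
  15. ((q \/ u) /\ q)
  16. (t /\ ~(t -> t))
  17. (~t \/ (p /\ s))
  18. ~((q \/ u) /\ q)
  19. (~t /\ (s \/ p))
  20. ((p /\ u) \/ (q /\ r))
  21. (((p /\ u) \/ (q /\ r)) \/ p)
  22. ((~t /\ (s \/ p)) \/ (~t \/ (p /\ s)))
  23. ((t /\ ~(t -> t)) -> ~((q \/ u) /\ q))
  24. ((((p /\ u) \/ (q /\ r)) \/ p) /\ ((~t /\ (s \/ p)) \/ (~t \/ (p /\ s))))
  25. (((t /\ ~(t -> t)) -> ~((q \/ u) /\ q)) \/ ((((p /\ u) \/ (q /\ r)) \/ p) /\ ((~t /\ (s \/ p)) \/ (~t \/ (p /\ s)))))
Total distinct subformulas = 25

25


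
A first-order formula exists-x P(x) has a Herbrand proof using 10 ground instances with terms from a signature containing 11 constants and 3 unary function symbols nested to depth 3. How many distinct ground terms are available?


Herbrand terms by depth:
Depth 0: 11 constants
Depth 1: 33 new terms (running total: 44)
Depth 2: 99 new terms (running total: 143)
Depth 3: 297 new terms (running total: 440)
Total distinct ground terms = 440

440


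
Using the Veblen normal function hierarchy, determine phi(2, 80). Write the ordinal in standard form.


phi(2, 80):
phi(2, beta) = zeta_beta (the beta-th zeta number, fixed point of epsilon).
phi(2, 80) = zeta_80

zeta_80


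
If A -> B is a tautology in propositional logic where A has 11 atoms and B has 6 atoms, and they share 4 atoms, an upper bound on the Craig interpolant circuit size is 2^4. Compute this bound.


Shared atoms = 4
Craig interpolant size bound = 2^4
= 16

16


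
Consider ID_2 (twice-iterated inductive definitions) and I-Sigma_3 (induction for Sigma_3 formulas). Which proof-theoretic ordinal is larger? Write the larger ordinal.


Proof-theoretic ordinal of ID_2 (twice-iterated inductive definitions): psi_0(epsilon_{Omega_2+1})
Proof-theoretic ordinal of I-Sigma_3 (induction for Sigma_3 formulas): omega^(omega^(omega^omega))
Comparing: omega^(omega^(omega^omega)) < psi_0(epsilon_{Omega_2+1}).
The larger ordinal is psi_0(epsilon_{Omega_2+1}) (from ID_2 (twice-iterated inductive definitions)).

psi_0(epsilon_{Omega_2+1})


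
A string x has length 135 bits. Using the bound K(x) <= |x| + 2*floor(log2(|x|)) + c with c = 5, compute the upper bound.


floor(log2(135)) = 7
2 * 7 = 14
K(x) <= 135 + 14 + 5 = 154

154


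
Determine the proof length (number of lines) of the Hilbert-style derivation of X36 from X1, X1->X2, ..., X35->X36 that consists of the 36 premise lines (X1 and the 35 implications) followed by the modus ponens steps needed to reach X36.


We have 36 premise lines: X1 and 35 implications.
Each implication is detached once by MP, giving 35 MP lines.
36 premise lines + 35 MP lines = 71 total lines.

71


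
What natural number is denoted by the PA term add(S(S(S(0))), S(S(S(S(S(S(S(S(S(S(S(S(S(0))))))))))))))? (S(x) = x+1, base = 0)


add(S^3(0), S^13(0)):
S^3(0) = 3
S^13(0) = 13
3 + 13 = 16

16


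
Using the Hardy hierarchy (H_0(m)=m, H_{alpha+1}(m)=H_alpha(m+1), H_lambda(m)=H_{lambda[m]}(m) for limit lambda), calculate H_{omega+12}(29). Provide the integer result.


H_{omega+12}(29):
Unwind the 12 successor steps: H_{omega+12}(29) = H_omega(29+12) = H_omega(41).
H_omega(m) = H_m(m) = m + m = 2m.
Result = 2 * 41 = 82

82


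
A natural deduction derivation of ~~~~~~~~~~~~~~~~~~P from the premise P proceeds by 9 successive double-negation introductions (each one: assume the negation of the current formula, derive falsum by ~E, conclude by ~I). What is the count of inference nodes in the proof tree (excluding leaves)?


Each double-negation introduction (from C infer ~~C) uses 2 inference nodes: one ~E (C and ~C give falsum) and one ~I (discharge ~C).
9 double negations = 9 * 2 = 18 inference nodes.

18


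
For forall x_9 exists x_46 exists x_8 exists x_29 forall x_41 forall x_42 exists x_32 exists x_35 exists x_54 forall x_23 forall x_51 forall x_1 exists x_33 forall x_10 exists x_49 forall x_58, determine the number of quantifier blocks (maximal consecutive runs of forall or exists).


Alternations = 8.
Blocks = alternations + 1 = 9

9


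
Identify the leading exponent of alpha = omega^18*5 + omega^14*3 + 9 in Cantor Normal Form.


CNF: omega^18*5 + omega^14*3 + 9
The leading term is omega^18*5, which has exponent 18.

18


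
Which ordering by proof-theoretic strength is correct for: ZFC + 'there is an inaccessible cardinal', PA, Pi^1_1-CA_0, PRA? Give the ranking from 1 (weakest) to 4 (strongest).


Ordering by consistency strength:
1. PRA
2. PA
3. Pi^1_1-CA_0
4. ZFC + 'there is an inaccessible cardinal'


ZFC + 'there is an inaccessible cardinal'=4, PA=2, Pi^1_1-CA_0=3, PRA=1


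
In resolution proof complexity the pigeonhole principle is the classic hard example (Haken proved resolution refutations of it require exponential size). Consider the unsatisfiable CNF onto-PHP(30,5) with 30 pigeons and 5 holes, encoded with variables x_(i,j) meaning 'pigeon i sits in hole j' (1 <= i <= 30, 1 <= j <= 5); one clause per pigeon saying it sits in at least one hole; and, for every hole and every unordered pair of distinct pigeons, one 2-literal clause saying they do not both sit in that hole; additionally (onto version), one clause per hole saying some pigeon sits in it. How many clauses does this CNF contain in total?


onto-PHP(30,5): 30 pigeons, 5 holes, 30*5 = 150 variables.
- pigeon clauses: one per pigeon -> 30 clauses
- hole clauses: 5 holes * C(30,2) = 5 * 435 -> 2175 clauses
- onto clauses: one per hole -> 5 clauses
Total clauses = 30 + 2175 + 5 = 2210

2210


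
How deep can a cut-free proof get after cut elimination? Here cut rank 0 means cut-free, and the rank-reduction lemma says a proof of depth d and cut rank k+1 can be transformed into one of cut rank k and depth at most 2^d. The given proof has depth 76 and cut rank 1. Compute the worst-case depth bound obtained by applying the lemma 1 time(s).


Each rank reduction sends depth d to at most 2^d; cut rank r needs r reductions.
2_0(76) = 76
2_1(76) = 2^76 = 75557863725914323419136
Cut-free depth bound = 75557863725914323419136

75557863725914323419136


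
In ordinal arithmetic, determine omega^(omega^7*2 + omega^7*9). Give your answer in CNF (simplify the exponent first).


omega^(omega^7*2 + omega^7*9):
Both terms of the exponent have the same exponent 7, so they merge: omega^7*2 + omega^7*9 = omega^7*(2+9) = omega^7*11.
omega raised to a CNF ordinal is a single CNF term: Result = omega^(omega^7*11)

omega^(omega^7*11)


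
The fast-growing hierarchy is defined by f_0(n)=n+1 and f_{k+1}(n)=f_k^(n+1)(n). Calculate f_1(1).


f_1(1) = f_0^2(1)
f_0 adds 1 each time, applied 2 times.
f_1(1) = 1 + 2 = 3

3


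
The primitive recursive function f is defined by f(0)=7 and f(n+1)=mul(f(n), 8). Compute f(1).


f(0) = 7
f(1) = mul(f(0), 8) = mul(7, 8) = 56


56


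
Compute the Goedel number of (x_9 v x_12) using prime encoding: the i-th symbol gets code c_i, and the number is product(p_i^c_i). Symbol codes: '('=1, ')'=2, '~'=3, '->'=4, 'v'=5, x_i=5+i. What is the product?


Formula: (x_9 v x_12)
Symbol codes: [1, 14, 5, 17, 2]
Primes: [2, 3, 5, 7, 11]
p_1^1 = 2^1 = 2
p_2^14 = 3^14 = 4782969
p_3^5 = 5^5 = 3125
p_4^17 = 7^17 = 232630513987207
p_5^2 = 11^2 = 121
Product = 841452555996501092422143750

841452555996501092422143750


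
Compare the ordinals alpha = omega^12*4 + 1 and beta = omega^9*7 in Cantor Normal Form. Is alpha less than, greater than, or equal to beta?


Compare term by term from highest exponent:
alpha = omega^12*4 + 1
beta = omega^9*7
Term 1: alpha has omega^12*4, beta has omega^9*7
Term 2: alpha has omega^0*1, beta has omega^0*0
Result: alpha > beta

alpha > beta


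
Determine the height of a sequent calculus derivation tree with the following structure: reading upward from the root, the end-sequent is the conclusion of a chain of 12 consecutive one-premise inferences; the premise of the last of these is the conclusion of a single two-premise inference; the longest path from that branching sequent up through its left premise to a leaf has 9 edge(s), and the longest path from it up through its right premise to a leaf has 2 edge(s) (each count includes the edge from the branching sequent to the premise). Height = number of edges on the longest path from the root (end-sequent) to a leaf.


Longest path through the left premise: 9 edges (measured from the branching sequent)
Longest path through the right premise: 2 edges
Height of the subtree rooted at the branching sequent: max(9, 2) = 9
The branching sequent sits 12 edges above the root (the chain of one-premise inferences), so height = 9 + 12 = 21

21
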